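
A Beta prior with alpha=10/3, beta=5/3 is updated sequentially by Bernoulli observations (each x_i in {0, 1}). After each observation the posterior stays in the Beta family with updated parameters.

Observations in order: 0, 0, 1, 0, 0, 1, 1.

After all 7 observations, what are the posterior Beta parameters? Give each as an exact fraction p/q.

alpha=19/3, beta=17/3

obs 1: x=0 → posterior Beta(10/3, 8/3)
obs 2: x=0 → posterior Beta(10/3, 11/3)
obs 3: x=1 → posterior Beta(13/3, 11/3)
obs 4: x=0 → posterior Beta(13/3, 14/3)
obs 5: x=0 → posterior Beta(13/3, 17/3)
obs 6: x=1 → posterior Beta(16/3, 17/3)
obs 7: x=1 → posterior Beta(19/3, 17/3)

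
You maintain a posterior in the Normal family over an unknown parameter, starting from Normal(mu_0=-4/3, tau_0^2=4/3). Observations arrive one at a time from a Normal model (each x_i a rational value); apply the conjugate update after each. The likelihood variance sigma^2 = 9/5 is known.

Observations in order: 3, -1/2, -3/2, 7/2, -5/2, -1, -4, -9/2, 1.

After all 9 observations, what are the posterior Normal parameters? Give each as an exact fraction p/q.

mu_0=-166/207, tau_0^2=4/23

obs 1: x=3 → posterior Normal(24/47, 36/47)
obs 2: x=-1/2 → posterior Normal(14/67, 36/67)
obs 3: x=-3/2 → posterior Normal(-16/87, 12/29)
obs 4: x=7/2 → posterior Normal(54/107, 36/107)
obs 5: x=-5/2 → posterior Normal(4/127, 36/127)
obs 6: x=-1 → posterior Normal(-16/147, 12/49)
obs 7: x=-4 → posterior Normal(-96/167, 36/167)
obs 8: x=-9/2 → posterior Normal(-186/187, 36/187)
obs 9: x=1 → posterior Normal(-166/207, 4/23)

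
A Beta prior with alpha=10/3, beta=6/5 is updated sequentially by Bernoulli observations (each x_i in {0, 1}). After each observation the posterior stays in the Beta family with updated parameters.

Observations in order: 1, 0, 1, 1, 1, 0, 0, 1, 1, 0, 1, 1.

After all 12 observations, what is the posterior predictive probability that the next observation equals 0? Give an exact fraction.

obs 1: x=1 → posterior Beta(13/3, 6/5)
obs 2: x=0 → posterior Beta(13/3, 11/5)
obs 3: x=1 → posterior Beta(16/3, 11/5)
obs 4: x=1 → posterior Beta(19/3, 11/5)
obs 5: x=1 → posterior Beta(22/3, 11/5)
obs 6: x=0 → posterior Beta(22/3, 16/5)
obs 7: x=0 → posterior Beta(22/3, 21/5)
obs 8: x=1 → posterior Beta(25/3, 21/5)
obs 9: x=1 → posterior Beta(28/3, 21/5)
obs 10: x=0 → posterior Beta(28/3, 26/5)
obs 11: x=1 → posterior Beta(31/3, 26/5)
obs 12: x=1 → posterior Beta(34/3, 26/5)

39/124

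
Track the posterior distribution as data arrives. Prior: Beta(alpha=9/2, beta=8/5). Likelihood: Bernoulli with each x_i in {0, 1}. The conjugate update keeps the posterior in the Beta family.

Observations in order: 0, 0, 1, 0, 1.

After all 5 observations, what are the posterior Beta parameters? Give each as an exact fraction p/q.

obs 1: x=0 → posterior Beta(9/2, 13/5)
obs 2: x=0 → posterior Beta(9/2, 18/5)
obs 3: x=1 → posterior Beta(11/2, 18/5)
obs 4: x=0 → posterior Beta(11/2, 23/5)
obs 5: x=1 → posterior Beta(13/2, 23/5)

alpha=13/2, beta=23/5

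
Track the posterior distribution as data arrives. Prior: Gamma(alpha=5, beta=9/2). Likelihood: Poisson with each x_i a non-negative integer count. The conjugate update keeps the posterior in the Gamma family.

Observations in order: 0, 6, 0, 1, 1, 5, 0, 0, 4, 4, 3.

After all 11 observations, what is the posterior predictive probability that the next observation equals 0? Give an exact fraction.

17761887753093897979823770061456102763834271/108869005682301795684211705446369982097742753

obs 1: x=0 → posterior Gamma(5, 11/2)
obs 2: x=6 → posterior Gamma(11, 13/2)
obs 3: x=0 → posterior Gamma(11, 15/2)
obs 4: x=1 → posterior Gamma(12, 17/2)
obs 5: x=1 → posterior Gamma(13, 19/2)
obs 6: x=5 → posterior Gamma(18, 21/2)
obs 7: x=0 → posterior Gamma(18, 23/2)
obs 8: x=0 → posterior Gamma(18, 25/2)
obs 9: x=4 → posterior Gamma(22, 27/2)
obs 10: x=4 → posterior Gamma(26, 29/2)
obs 11: x=3 → posterior Gamma(29, 31/2)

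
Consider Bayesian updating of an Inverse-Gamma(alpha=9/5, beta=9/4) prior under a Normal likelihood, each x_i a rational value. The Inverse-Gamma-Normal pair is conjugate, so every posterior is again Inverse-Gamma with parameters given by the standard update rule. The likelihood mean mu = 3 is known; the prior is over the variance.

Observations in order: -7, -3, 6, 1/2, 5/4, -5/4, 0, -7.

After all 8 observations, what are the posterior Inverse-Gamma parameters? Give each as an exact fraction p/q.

alpha=29/5, beta=2287/16

obs 1: x=-7 → posterior Inverse-Gamma(23/10, 209/4)
obs 2: x=-3 → posterior Inverse-Gamma(14/5, 281/4)
obs 3: x=6 → posterior Inverse-Gamma(33/10, 299/4)
obs 4: x=1/2 → posterior Inverse-Gamma(19/5, 623/8)
obs 5: x=5/4 → posterior Inverse-Gamma(43/10, 2541/32)
obs 6: x=-5/4 → posterior Inverse-Gamma(24/5, 1415/16)
obs 7: x=0 → posterior Inverse-Gamma(53/10, 1487/16)
obs 8: x=-7 → posterior Inverse-Gamma(29/5, 2287/16)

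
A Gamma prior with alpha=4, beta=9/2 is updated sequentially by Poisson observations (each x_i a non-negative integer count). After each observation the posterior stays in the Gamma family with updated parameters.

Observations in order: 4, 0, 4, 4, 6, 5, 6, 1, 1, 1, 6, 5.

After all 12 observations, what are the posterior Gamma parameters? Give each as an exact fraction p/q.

alpha=47, beta=33/2

obs 1: x=4 → posterior Gamma(8, 11/2)
obs 2: x=0 → posterior Gamma(8, 13/2)
obs 3: x=4 → posterior Gamma(12, 15/2)
obs 4: x=4 → posterior Gamma(16, 17/2)
obs 5: x=6 → posterior Gamma(22, 19/2)
obs 6: x=5 → posterior Gamma(27, 21/2)
obs 7: x=6 → posterior Gamma(33, 23/2)
obs 8: x=1 → posterior Gamma(34, 25/2)
obs 9: x=1 → posterior Gamma(35, 27/2)
obs 10: x=1 → posterior Gamma(36, 29/2)
obs 11: x=6 → posterior Gamma(42, 31/2)
obs 12: x=5 → posterior Gamma(47, 33/2)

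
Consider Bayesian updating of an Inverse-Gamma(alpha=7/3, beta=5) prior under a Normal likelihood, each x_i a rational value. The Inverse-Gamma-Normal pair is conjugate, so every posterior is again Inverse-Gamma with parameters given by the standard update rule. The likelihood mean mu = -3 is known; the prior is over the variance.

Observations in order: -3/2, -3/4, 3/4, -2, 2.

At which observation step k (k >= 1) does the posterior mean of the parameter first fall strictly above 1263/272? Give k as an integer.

obs 1: x=-3/2 → posterior Inverse-Gamma(17/6, 49/8)
obs 2: x=-3/4 → posterior Inverse-Gamma(10/3, 277/32)
obs 3: x=3/4 → posterior Inverse-Gamma(23/6, 251/16)
obs 4: x=-2 → posterior Inverse-Gamma(13/3, 259/16)
obs 5: x=2 → posterior Inverse-Gamma(29/6, 459/16)

k = 3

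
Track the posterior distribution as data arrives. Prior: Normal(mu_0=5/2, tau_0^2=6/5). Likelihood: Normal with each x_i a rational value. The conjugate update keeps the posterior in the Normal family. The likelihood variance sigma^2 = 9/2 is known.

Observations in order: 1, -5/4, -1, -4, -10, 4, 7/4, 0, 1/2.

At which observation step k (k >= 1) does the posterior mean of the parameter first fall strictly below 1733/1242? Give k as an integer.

k = 3

obs 1: x=1 → posterior Normal(83/38, 18/19)
obs 2: x=-5/4 → posterior Normal(73/46, 18/23)
obs 3: x=-1 → posterior Normal(65/54, 2/3)
obs 4: x=-4 → posterior Normal(33/62, 18/31)
obs 5: x=-10 → posterior Normal(-47/70, 18/35)
obs 6: x=4 → posterior Normal(-5/26, 6/13)
obs 7: x=7/4 → posterior Normal(-1/86, 18/43)
obs 8: x=0 → posterior Normal(-1/94, 18/47)
obs 9: x=1/2 → posterior Normal(1/34, 6/17)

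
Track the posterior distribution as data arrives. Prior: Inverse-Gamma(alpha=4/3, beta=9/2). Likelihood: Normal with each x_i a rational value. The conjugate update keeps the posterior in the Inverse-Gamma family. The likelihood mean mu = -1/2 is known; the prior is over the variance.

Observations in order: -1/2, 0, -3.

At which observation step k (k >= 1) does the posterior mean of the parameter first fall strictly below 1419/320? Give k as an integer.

obs 1: x=-1/2 → posterior Inverse-Gamma(11/6, 9/2)
obs 2: x=0 → posterior Inverse-Gamma(7/3, 37/8)
obs 3: x=-3 → posterior Inverse-Gamma(17/6, 31/4)

k = 2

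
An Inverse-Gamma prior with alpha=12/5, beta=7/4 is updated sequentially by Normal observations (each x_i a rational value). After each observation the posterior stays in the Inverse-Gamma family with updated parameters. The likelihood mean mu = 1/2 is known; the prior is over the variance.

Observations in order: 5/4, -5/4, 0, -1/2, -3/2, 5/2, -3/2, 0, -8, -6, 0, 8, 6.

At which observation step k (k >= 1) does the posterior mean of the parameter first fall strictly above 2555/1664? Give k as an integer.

obs 1: x=5/4 → posterior Inverse-Gamma(29/10, 65/32)
obs 2: x=-5/4 → posterior Inverse-Gamma(17/5, 57/16)
obs 3: x=0 → posterior Inverse-Gamma(39/10, 59/16)
obs 4: x=-1/2 → posterior Inverse-Gamma(22/5, 67/16)
obs 5: x=-3/2 → posterior Inverse-Gamma(49/10, 99/16)
obs 6: x=5/2 → posterior Inverse-Gamma(27/5, 131/16)
obs 7: x=-3/2 → posterior Inverse-Gamma(59/10, 163/16)
obs 8: x=0 → posterior Inverse-Gamma(32/5, 165/16)
obs 9: x=-8 → posterior Inverse-Gamma(69/10, 743/16)
obs 10: x=-6 → posterior Inverse-Gamma(37/5, 1081/16)
obs 11: x=0 → posterior Inverse-Gamma(79/10, 1083/16)
obs 12: x=8 → posterior Inverse-Gamma(42/5, 1533/16)
obs 13: x=6 → posterior Inverse-Gamma(89/10, 1775/16)

k = 5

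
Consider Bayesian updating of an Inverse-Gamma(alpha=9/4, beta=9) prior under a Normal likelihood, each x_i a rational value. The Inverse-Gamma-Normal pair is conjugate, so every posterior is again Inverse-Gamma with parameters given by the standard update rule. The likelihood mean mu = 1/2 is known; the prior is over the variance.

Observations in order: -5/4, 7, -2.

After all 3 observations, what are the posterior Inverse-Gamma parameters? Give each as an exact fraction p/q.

obs 1: x=-5/4 → posterior Inverse-Gamma(11/4, 337/32)
obs 2: x=7 → posterior Inverse-Gamma(13/4, 1013/32)
obs 3: x=-2 → posterior Inverse-Gamma(15/4, 1113/32)

alpha=15/4, beta=1113/32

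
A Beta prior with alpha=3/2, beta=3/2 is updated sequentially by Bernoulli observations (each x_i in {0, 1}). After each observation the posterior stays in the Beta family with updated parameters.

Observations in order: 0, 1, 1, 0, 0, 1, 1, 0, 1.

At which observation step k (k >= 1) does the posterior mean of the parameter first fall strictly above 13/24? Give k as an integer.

obs 1: x=0 → posterior Beta(3/2, 5/2)
obs 2: x=1 → posterior Beta(5/2, 5/2)
obs 3: x=1 → posterior Beta(7/2, 5/2)
obs 4: x=0 → posterior Beta(7/2, 7/2)
obs 5: x=0 → posterior Beta(7/2, 9/2)
obs 6: x=1 → posterior Beta(9/2, 9/2)
obs 7: x=1 → posterior Beta(11/2, 9/2)
obs 8: x=0 → posterior Beta(11/2, 11/2)
obs 9: x=1 → posterior Beta(13/2, 11/2)

k = 3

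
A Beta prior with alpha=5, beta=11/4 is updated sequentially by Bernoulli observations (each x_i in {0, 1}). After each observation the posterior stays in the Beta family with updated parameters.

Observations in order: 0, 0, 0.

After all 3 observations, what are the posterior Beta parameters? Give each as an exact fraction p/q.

obs 1: x=0 → posterior Beta(5, 15/4)
obs 2: x=0 → posterior Beta(5, 19/4)
obs 3: x=0 → posterior Beta(5, 23/4)

alpha=5, beta=23/4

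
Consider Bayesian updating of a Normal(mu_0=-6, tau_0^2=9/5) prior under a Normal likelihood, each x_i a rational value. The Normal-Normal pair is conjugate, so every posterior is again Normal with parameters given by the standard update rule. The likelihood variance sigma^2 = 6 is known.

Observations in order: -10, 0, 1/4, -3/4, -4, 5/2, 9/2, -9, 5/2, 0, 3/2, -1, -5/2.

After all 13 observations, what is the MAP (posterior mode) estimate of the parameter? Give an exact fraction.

obs 1: x=-10 → posterior Normal(-90/13, 18/13)
obs 2: x=0 → posterior Normal(-45/8, 9/8)
obs 3: x=1/4 → posterior Normal(-357/76, 18/19)
obs 4: x=-3/4 → posterior Normal(-183/44, 9/11)
obs 5: x=-4 → posterior Normal(-207/50, 18/25)
obs 6: x=5/2 → posterior Normal(-24/7, 9/14)
obs 7: x=9/2 → posterior Normal(-165/62, 18/31)
obs 8: x=-9 → posterior Normal(-219/68, 9/17)
obs 9: x=5/2 → posterior Normal(-102/37, 18/37)
obs 10: x=0 → posterior Normal(-51/20, 9/20)
obs 11: x=3/2 → posterior Normal(-195/86, 18/43)
obs 12: x=-1 → posterior Normal(-201/92, 9/23)
obs 13: x=-5/2 → posterior Normal(-108/49, 18/49)

-108/49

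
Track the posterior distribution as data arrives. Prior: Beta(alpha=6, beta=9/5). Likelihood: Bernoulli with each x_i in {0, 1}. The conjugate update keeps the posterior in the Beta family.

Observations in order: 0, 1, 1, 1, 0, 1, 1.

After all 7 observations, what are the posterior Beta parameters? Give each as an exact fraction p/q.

alpha=11, beta=19/5

obs 1: x=0 → posterior Beta(6, 14/5)
obs 2: x=1 → posterior Beta(7, 14/5)
obs 3: x=1 → posterior Beta(8, 14/5)
obs 4: x=1 → posterior Beta(9, 14/5)
obs 5: x=0 → posterior Beta(9, 19/5)
obs 6: x=1 → posterior Beta(10, 19/5)
obs 7: x=1 → posterior Beta(11, 19/5)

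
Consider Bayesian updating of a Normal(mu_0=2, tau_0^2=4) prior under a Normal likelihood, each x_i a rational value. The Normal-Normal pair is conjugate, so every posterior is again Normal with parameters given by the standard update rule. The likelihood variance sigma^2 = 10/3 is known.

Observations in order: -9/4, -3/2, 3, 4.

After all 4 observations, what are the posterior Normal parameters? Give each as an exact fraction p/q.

obs 1: x=-9/4 → posterior Normal(-7/22, 20/11)
obs 2: x=-3/2 → posterior Normal(-25/34, 20/17)
obs 3: x=3 → posterior Normal(11/46, 20/23)
obs 4: x=4 → posterior Normal(59/58, 20/29)

mu_0=59/58, tau_0^2=20/29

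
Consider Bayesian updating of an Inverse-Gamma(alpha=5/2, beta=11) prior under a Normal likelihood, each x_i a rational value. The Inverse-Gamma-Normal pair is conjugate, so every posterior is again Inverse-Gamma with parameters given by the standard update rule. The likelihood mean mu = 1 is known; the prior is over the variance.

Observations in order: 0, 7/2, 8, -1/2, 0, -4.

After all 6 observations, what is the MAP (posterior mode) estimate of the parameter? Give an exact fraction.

obs 1: x=0 → posterior Inverse-Gamma(3, 23/2)
obs 2: x=7/2 → posterior Inverse-Gamma(7/2, 117/8)
obs 3: x=8 → posterior Inverse-Gamma(4, 313/8)
obs 4: x=-1/2 → posterior Inverse-Gamma(9/2, 161/4)
obs 5: x=0 → posterior Inverse-Gamma(5, 163/4)
obs 6: x=-4 → posterior Inverse-Gamma(11/2, 213/4)

213/26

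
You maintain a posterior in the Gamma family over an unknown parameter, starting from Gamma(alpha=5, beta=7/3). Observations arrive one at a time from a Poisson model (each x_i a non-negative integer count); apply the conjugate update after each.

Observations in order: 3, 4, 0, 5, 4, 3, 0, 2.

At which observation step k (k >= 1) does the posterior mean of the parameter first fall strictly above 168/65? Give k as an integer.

obs 1: x=3 → posterior Gamma(8, 10/3)
obs 2: x=4 → posterior Gamma(12, 13/3)
obs 3: x=0 → posterior Gamma(12, 16/3)
obs 4: x=5 → posterior Gamma(17, 19/3)
obs 5: x=4 → posterior Gamma(21, 22/3)
obs 6: x=3 → posterior Gamma(24, 25/3)
obs 7: x=0 → posterior Gamma(24, 28/3)
obs 8: x=2 → posterior Gamma(26, 31/3)

k = 2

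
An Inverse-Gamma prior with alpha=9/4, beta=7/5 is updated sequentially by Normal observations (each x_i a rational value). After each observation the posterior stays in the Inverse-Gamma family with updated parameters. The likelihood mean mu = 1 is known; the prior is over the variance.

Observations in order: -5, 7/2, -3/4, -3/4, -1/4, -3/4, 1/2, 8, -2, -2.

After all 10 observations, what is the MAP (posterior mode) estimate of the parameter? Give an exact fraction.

2461/330

obs 1: x=-5 → posterior Inverse-Gamma(11/4, 97/5)
obs 2: x=7/2 → posterior Inverse-Gamma(13/4, 901/40)
obs 3: x=-3/4 → posterior Inverse-Gamma(15/4, 3849/160)
obs 4: x=-3/4 → posterior Inverse-Gamma(17/4, 2047/80)
obs 5: x=-1/4 → posterior Inverse-Gamma(19/4, 4219/160)
obs 6: x=-3/4 → posterior Inverse-Gamma(21/4, 279/10)
obs 7: x=1/2 → posterior Inverse-Gamma(23/4, 1121/40)
obs 8: x=8 → posterior Inverse-Gamma(25/4, 2101/40)
obs 9: x=-2 → posterior Inverse-Gamma(27/4, 2281/40)
obs 10: x=-2 → posterior Inverse-Gamma(29/4, 2461/40)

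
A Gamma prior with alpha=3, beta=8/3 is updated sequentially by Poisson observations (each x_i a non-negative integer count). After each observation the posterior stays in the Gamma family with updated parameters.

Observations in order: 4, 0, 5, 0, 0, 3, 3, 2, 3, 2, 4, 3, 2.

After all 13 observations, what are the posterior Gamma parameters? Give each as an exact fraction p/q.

obs 1: x=4 → posterior Gamma(7, 11/3)
obs 2: x=0 → posterior Gamma(7, 14/3)
obs 3: x=5 → posterior Gamma(12, 17/3)
obs 4: x=0 → posterior Gamma(12, 20/3)
obs 5: x=0 → posterior Gamma(12, 23/3)
obs 6: x=3 → posterior Gamma(15, 26/3)
obs 7: x=3 → posterior Gamma(18, 29/3)
obs 8: x=2 → posterior Gamma(20, 32/3)
obs 9: x=3 → posterior Gamma(23, 35/3)
obs 10: x=2 → posterior Gamma(25, 38/3)
obs 11: x=4 → posterior Gamma(29, 41/3)
obs 12: x=3 → posterior Gamma(32, 44/3)
obs 13: x=2 → posterior Gamma(34, 47/3)

alpha=34, beta=47/3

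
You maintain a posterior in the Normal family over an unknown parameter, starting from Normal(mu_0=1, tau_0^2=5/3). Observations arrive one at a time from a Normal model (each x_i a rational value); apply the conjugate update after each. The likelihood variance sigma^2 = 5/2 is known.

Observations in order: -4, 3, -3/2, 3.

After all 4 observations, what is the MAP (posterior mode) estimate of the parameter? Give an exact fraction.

4/11

obs 1: x=-4 → posterior Normal(-1, 1)
obs 2: x=3 → posterior Normal(1/7, 5/7)
obs 3: x=-3/2 → posterior Normal(-2/9, 5/9)
obs 4: x=3 → posterior Normal(4/11, 5/11)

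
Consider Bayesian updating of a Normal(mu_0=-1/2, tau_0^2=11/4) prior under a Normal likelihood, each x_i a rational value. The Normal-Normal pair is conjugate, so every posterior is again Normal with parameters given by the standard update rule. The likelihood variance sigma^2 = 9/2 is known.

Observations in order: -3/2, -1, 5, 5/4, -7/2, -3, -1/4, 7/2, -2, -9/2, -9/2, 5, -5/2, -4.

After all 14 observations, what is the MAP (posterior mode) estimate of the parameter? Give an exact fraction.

-141/172

obs 1: x=-3/2 → posterior Normal(-51/58, 99/58)
obs 2: x=-1 → posterior Normal(-73/80, 99/80)
obs 3: x=5 → posterior Normal(37/102, 33/34)
obs 4: x=5/4 → posterior Normal(129/248, 99/124)
obs 5: x=-7/2 → posterior Normal(-25/292, 99/146)
obs 6: x=-3 → posterior Normal(-157/336, 33/56)
obs 7: x=-1/4 → posterior Normal(-42/95, 99/190)
obs 8: x=7/2 → posterior Normal(-7/212, 99/212)
obs 9: x=-2 → posterior Normal(-17/78, 11/26)
obs 10: x=-9/2 → posterior Normal(-75/128, 99/256)
obs 11: x=-9/2 → posterior Normal(-249/278, 99/278)
obs 12: x=5 → posterior Normal(-139/300, 33/100)
obs 13: x=-5/2 → posterior Normal(-97/161, 99/322)
obs 14: x=-4 → posterior Normal(-141/172, 99/344)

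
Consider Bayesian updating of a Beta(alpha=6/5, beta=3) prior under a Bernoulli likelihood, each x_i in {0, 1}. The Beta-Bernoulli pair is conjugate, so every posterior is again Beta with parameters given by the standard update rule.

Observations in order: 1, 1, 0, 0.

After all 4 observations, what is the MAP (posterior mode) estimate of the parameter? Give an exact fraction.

obs 1: x=1 → posterior Beta(11/5, 3)
obs 2: x=1 → posterior Beta(16/5, 3)
obs 3: x=0 → posterior Beta(16/5, 4)
obs 4: x=0 → posterior Beta(16/5, 5)

11/31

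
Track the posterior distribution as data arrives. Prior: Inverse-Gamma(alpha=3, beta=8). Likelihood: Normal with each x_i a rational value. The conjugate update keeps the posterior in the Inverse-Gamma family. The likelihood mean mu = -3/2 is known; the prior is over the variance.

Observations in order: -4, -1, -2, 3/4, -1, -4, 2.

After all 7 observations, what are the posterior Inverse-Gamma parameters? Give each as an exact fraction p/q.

alpha=13/2, beta=745/32

obs 1: x=-4 → posterior Inverse-Gamma(7/2, 89/8)
obs 2: x=-1 → posterior Inverse-Gamma(4, 45/4)
obs 3: x=-2 → posterior Inverse-Gamma(9/2, 91/8)
obs 4: x=3/4 → posterior Inverse-Gamma(5, 445/32)
obs 5: x=-1 → posterior Inverse-Gamma(11/2, 449/32)
obs 6: x=-4 → posterior Inverse-Gamma(6, 549/32)
obs 7: x=2 → posterior Inverse-Gamma(13/2, 745/32)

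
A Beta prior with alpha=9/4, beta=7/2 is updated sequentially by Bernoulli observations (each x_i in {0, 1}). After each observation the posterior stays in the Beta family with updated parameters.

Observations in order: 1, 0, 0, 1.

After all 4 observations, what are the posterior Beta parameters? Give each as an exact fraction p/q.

obs 1: x=1 → posterior Beta(13/4, 7/2)
obs 2: x=0 → posterior Beta(13/4, 9/2)
obs 3: x=0 → posterior Beta(13/4, 11/2)
obs 4: x=1 → posterior Beta(17/4, 11/2)

alpha=17/4, beta=11/2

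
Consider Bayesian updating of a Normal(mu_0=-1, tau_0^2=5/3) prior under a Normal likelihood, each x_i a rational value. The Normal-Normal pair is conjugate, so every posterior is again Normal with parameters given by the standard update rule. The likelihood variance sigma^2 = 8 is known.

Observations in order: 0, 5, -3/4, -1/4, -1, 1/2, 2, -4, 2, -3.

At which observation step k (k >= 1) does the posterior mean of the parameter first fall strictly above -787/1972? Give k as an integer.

obs 1: x=0 → posterior Normal(-24/29, 40/29)
obs 2: x=5 → posterior Normal(1/34, 20/17)
obs 3: x=-3/4 → posterior Normal(-11/156, 40/39)
obs 4: x=-1/4 → posterior Normal(-1/11, 10/11)
obs 5: x=-1 → posterior Normal(-9/49, 40/49)
obs 6: x=1/2 → posterior Normal(-13/108, 20/27)
obs 7: x=2 → posterior Normal(7/118, 40/59)
obs 8: x=-4 → posterior Normal(-33/128, 5/8)
obs 9: x=2 → posterior Normal(-13/138, 40/69)
obs 10: x=-3 → posterior Normal(-43/148, 20/37)

k = 2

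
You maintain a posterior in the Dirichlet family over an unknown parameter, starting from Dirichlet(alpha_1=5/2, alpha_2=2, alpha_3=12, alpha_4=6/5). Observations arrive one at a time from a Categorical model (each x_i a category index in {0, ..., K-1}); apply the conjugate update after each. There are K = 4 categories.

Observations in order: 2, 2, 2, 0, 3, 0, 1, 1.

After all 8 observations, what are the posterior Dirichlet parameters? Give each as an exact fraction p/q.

obs 1: x=2 → posterior Dirichlet(5/2, 2, 13, 6/5)
obs 2: x=2 → posterior Dirichlet(5/2, 2, 14, 6/5)
obs 3: x=2 → posterior Dirichlet(5/2, 2, 15, 6/5)
obs 4: x=0 → posterior Dirichlet(7/2, 2, 15, 6/5)
obs 5: x=3 → posterior Dirichlet(7/2, 2, 15, 11/5)
obs 6: x=0 → posterior Dirichlet(9/2, 2, 15, 11/5)
obs 7: x=1 → posterior Dirichlet(9/2, 3, 15, 11/5)
obs 8: x=1 → posterior Dirichlet(9/2, 4, 15, 11/5)

alpha_1=9/2, alpha_2=4, alpha_3=15, alpha_4=11/5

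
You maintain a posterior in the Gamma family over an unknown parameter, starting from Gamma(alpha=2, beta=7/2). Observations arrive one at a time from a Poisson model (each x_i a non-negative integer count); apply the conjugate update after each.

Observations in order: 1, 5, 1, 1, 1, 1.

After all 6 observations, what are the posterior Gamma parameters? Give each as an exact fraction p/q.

obs 1: x=1 → posterior Gamma(3, 9/2)
obs 2: x=5 → posterior Gamma(8, 11/2)
obs 3: x=1 → posterior Gamma(9, 13/2)
obs 4: x=1 → posterior Gamma(10, 15/2)
obs 5: x=1 → posterior Gamma(11, 17/2)
obs 6: x=1 → posterior Gamma(12, 19/2)

alpha=12, beta=19/2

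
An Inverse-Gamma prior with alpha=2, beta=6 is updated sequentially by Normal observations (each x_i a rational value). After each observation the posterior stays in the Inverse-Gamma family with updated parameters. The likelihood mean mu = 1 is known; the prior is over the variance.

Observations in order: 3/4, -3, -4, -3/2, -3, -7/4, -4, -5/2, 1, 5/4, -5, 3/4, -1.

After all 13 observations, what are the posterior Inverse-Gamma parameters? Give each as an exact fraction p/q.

alpha=17/2, beta=641/8

obs 1: x=3/4 → posterior Inverse-Gamma(5/2, 193/32)
obs 2: x=-3 → posterior Inverse-Gamma(3, 449/32)
obs 3: x=-4 → posterior Inverse-Gamma(7/2, 849/32)
obs 4: x=-3/2 → posterior Inverse-Gamma(4, 949/32)
obs 5: x=-3 → posterior Inverse-Gamma(9/2, 1205/32)
obs 6: x=-7/4 → posterior Inverse-Gamma(5, 663/16)
obs 7: x=-4 → posterior Inverse-Gamma(11/2, 863/16)
obs 8: x=-5/2 → posterior Inverse-Gamma(6, 961/16)
obs 9: x=1 → posterior Inverse-Gamma(13/2, 961/16)
obs 10: x=5/4 → posterior Inverse-Gamma(7, 1923/32)
obs 11: x=-5 → posterior Inverse-Gamma(15/2, 2499/32)
obs 12: x=3/4 → posterior Inverse-Gamma(8, 625/8)
obs 13: x=-1 → posterior Inverse-Gamma(17/2, 641/8)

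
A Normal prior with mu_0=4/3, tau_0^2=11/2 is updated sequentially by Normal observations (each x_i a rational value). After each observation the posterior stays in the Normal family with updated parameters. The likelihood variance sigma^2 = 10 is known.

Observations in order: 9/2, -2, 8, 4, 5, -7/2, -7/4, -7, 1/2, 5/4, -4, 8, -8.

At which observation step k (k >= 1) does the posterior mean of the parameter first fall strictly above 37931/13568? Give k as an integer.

obs 1: x=9/2 → posterior Normal(457/186, 110/31)
obs 2: x=-2 → posterior Normal(325/252, 55/21)
obs 3: x=8 → posterior Normal(853/318, 110/53)
obs 4: x=4 → posterior Normal(1117/384, 55/32)
obs 5: x=5 → posterior Normal(1447/450, 22/15)
obs 6: x=-7/2 → posterior Normal(304/129, 55/43)
obs 7: x=-7/4 → posterior Normal(2201/1164, 110/97)
obs 8: x=-7 → posterior Normal(1277/1296, 55/54)
obs 9: x=1/2 → posterior Normal(79/84, 110/119)
obs 10: x=5/4 → posterior Normal(29/30, 11/13)
obs 11: x=-4 → posterior Normal(245/423, 110/141)
obs 12: x=8 → posterior Normal(509/456, 55/76)
obs 13: x=-8 → posterior Normal(245/489, 110/163)

k = 4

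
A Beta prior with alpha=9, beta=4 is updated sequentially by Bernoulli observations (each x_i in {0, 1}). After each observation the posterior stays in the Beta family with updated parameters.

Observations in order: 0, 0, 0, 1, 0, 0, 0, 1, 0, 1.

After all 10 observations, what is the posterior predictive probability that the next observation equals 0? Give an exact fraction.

obs 1: x=0 → posterior Beta(9, 5)
obs 2: x=0 → posterior Beta(9, 6)
obs 3: x=0 → posterior Beta(9, 7)
obs 4: x=1 → posterior Beta(10, 7)
obs 5: x=0 → posterior Beta(10, 8)
obs 6: x=0 → posterior Beta(10, 9)
obs 7: x=0 → posterior Beta(10, 10)
obs 8: x=1 → posterior Beta(11, 10)
obs 9: x=0 → posterior Beta(11, 11)
obs 10: x=1 → posterior Beta(12, 11)

11/23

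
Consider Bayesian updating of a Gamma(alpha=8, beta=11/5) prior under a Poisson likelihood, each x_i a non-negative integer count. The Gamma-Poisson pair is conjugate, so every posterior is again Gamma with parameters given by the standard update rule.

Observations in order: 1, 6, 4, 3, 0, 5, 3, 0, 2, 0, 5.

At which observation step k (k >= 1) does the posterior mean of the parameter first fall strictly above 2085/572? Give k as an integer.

obs 1: x=1 → posterior Gamma(9, 16/5)
obs 2: x=6 → posterior Gamma(15, 21/5)
obs 3: x=4 → posterior Gamma(19, 26/5)
obs 4: x=3 → posterior Gamma(22, 31/5)
obs 5: x=0 → posterior Gamma(22, 36/5)
obs 6: x=5 → posterior Gamma(27, 41/5)
obs 7: x=3 → posterior Gamma(30, 46/5)
obs 8: x=0 → posterior Gamma(30, 51/5)
obs 9: x=2 → posterior Gamma(32, 56/5)
obs 10: x=0 → posterior Gamma(32, 61/5)
obs 11: x=5 → posterior Gamma(37, 66/5)

k = 3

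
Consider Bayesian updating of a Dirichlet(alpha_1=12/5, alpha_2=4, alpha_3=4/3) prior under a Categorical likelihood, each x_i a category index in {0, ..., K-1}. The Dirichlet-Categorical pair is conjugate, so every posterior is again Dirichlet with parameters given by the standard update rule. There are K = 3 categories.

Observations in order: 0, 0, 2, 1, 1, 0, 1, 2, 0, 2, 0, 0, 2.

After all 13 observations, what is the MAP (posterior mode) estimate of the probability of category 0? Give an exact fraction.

obs 1: x=0 → posterior Dirichlet(17/5, 4, 4/3)
obs 2: x=0 → posterior Dirichlet(22/5, 4, 4/3)
obs 3: x=2 → posterior Dirichlet(22/5, 4, 7/3)
obs 4: x=1 → posterior Dirichlet(22/5, 5, 7/3)
obs 5: x=1 → posterior Dirichlet(22/5, 6, 7/3)
obs 6: x=0 → posterior Dirichlet(27/5, 6, 7/3)
obs 7: x=1 → posterior Dirichlet(27/5, 7, 7/3)
obs 8: x=2 → posterior Dirichlet(27/5, 7, 10/3)
obs 9: x=0 → posterior Dirichlet(32/5, 7, 10/3)
obs 10: x=2 → posterior Dirichlet(32/5, 7, 13/3)
obs 11: x=0 → posterior Dirichlet(37/5, 7, 13/3)
obs 12: x=0 → posterior Dirichlet(42/5, 7, 13/3)
obs 13: x=2 → posterior Dirichlet(42/5, 7, 16/3)

111/266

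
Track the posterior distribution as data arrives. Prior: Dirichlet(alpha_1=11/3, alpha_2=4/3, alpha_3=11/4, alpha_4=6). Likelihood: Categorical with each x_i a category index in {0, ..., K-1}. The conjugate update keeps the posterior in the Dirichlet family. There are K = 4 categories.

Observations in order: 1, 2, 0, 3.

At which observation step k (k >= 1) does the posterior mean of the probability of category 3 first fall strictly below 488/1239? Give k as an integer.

obs 1: x=1 → posterior Dirichlet(11/3, 7/3, 11/4, 6)
obs 2: x=2 → posterior Dirichlet(11/3, 7/3, 15/4, 6)
obs 3: x=0 → posterior Dirichlet(14/3, 7/3, 15/4, 6)
obs 4: x=3 → posterior Dirichlet(14/3, 7/3, 15/4, 7)

k = 2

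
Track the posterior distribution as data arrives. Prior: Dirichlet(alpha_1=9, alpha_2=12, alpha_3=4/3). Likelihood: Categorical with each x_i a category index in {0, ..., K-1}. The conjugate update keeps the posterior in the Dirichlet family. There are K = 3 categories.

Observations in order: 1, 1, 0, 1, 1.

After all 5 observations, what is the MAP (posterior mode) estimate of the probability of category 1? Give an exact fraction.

45/73

obs 1: x=1 → posterior Dirichlet(9, 13, 4/3)
obs 2: x=1 → posterior Dirichlet(9, 14, 4/3)
obs 3: x=0 → posterior Dirichlet(10, 14, 4/3)
obs 4: x=1 → posterior Dirichlet(10, 15, 4/3)
obs 5: x=1 → posterior Dirichlet(10, 16, 4/3)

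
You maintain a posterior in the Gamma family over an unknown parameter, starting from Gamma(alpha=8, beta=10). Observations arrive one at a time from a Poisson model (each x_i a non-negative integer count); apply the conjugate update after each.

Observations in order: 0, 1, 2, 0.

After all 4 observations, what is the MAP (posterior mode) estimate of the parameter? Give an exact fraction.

obs 1: x=0 → posterior Gamma(8, 11)
obs 2: x=1 → posterior Gamma(9, 12)
obs 3: x=2 → posterior Gamma(11, 13)
obs 4: x=0 → posterior Gamma(11, 14)

5/7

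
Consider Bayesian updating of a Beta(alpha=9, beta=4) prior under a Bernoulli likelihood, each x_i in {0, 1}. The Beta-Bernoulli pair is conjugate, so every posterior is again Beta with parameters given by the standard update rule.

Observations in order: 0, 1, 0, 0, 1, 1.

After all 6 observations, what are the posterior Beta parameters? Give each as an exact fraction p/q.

obs 1: x=0 → posterior Beta(9, 5)
obs 2: x=1 → posterior Beta(10, 5)
obs 3: x=0 → posterior Beta(10, 6)
obs 4: x=0 → posterior Beta(10, 7)
obs 5: x=1 → posterior Beta(11, 7)
obs 6: x=1 → posterior Beta(12, 7)

alpha=12, beta=7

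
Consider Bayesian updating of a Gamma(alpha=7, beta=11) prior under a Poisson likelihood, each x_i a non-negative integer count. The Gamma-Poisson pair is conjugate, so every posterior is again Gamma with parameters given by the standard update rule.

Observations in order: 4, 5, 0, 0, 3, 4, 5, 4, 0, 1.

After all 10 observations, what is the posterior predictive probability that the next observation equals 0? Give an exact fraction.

42977062327514056734916195400155065458259861/199502557355935975909450298726667414302359552

obs 1: x=4 → posterior Gamma(11, 12)
obs 2: x=5 → posterior Gamma(16, 13)
obs 3: x=0 → posterior Gamma(16, 14)
obs 4: x=0 → posterior Gamma(16, 15)
obs 5: x=3 → posterior Gamma(19, 16)
obs 6: x=4 → posterior Gamma(23, 17)
obs 7: x=5 → posterior Gamma(28, 18)
obs 8: x=4 → posterior Gamma(32, 19)
obs 9: x=0 → posterior Gamma(32, 20)
obs 10: x=1 → posterior Gamma(33, 21)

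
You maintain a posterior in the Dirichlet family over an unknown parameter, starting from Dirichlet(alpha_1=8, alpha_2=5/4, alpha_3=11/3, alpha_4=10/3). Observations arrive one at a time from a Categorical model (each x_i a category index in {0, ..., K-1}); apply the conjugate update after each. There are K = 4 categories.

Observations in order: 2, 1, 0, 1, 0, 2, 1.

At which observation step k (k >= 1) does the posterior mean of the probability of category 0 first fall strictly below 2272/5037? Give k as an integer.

obs 1: x=2 → posterior Dirichlet(8, 5/4, 14/3, 10/3)
obs 2: x=1 → posterior Dirichlet(8, 9/4, 14/3, 10/3)
obs 3: x=0 → posterior Dirichlet(9, 9/4, 14/3, 10/3)
obs 4: x=1 → posterior Dirichlet(9, 13/4, 14/3, 10/3)
obs 5: x=0 → posterior Dirichlet(10, 13/4, 14/3, 10/3)
obs 6: x=2 → posterior Dirichlet(10, 13/4, 17/3, 10/3)
obs 7: x=1 → posterior Dirichlet(10, 17/4, 17/3, 10/3)

k = 2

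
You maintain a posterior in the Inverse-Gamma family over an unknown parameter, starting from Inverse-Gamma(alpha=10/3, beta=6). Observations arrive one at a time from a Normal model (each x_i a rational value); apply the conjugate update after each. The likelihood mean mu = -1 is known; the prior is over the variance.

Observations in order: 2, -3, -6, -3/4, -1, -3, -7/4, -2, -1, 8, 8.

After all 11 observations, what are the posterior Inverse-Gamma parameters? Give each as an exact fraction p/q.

alpha=53/6, beta=1741/16

obs 1: x=2 → posterior Inverse-Gamma(23/6, 21/2)
obs 2: x=-3 → posterior Inverse-Gamma(13/3, 25/2)
obs 3: x=-6 → posterior Inverse-Gamma(29/6, 25)
obs 4: x=-3/4 → posterior Inverse-Gamma(16/3, 801/32)
obs 5: x=-1 → posterior Inverse-Gamma(35/6, 801/32)
obs 6: x=-3 → posterior Inverse-Gamma(19/3, 865/32)
obs 7: x=-7/4 → posterior Inverse-Gamma(41/6, 437/16)
obs 8: x=-2 → posterior Inverse-Gamma(22/3, 445/16)
obs 9: x=-1 → posterior Inverse-Gamma(47/6, 445/16)
obs 10: x=8 → posterior Inverse-Gamma(25/3, 1093/16)
obs 11: x=8 → posterior Inverse-Gamma(53/6, 1741/16)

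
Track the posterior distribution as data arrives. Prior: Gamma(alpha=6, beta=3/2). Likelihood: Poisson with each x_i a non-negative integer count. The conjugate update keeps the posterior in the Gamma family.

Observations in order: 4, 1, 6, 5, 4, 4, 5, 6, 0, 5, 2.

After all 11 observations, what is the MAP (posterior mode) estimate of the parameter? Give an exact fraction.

obs 1: x=4 → posterior Gamma(10, 5/2)
obs 2: x=1 → posterior Gamma(11, 7/2)
obs 3: x=6 → posterior Gamma(17, 9/2)
obs 4: x=5 → posterior Gamma(22, 11/2)
obs 5: x=4 → posterior Gamma(26, 13/2)
obs 6: x=4 → posterior Gamma(30, 15/2)
obs 7: x=5 → posterior Gamma(35, 17/2)
obs 8: x=6 → posterior Gamma(41, 19/2)
obs 9: x=0 → posterior Gamma(41, 21/2)
obs 10: x=5 → posterior Gamma(46, 23/2)
obs 11: x=2 → posterior Gamma(48, 25/2)

94/25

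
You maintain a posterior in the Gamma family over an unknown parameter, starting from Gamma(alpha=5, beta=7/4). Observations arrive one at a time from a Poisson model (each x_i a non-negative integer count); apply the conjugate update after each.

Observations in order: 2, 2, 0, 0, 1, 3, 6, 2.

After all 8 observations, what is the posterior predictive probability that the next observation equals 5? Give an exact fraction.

140603625786497517710344907546601979975680/2952431600795587633717359131697109546569049

obs 1: x=2 → posterior Gamma(7, 11/4)
obs 2: x=2 → posterior Gamma(9, 15/4)
obs 3: x=0 → posterior Gamma(9, 19/4)
obs 4: x=0 → posterior Gamma(9, 23/4)
obs 5: x=1 → posterior Gamma(10, 27/4)
obs 6: x=3 → posterior Gamma(13, 31/4)
obs 7: x=6 → posterior Gamma(19, 35/4)
obs 8: x=2 → posterior Gamma(21, 39/4)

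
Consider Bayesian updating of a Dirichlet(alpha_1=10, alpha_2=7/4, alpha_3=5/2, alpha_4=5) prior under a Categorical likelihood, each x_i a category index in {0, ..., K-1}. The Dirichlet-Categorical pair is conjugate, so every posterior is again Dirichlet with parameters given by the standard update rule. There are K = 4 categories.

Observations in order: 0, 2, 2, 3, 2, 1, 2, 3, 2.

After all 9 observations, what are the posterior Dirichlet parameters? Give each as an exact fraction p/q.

alpha_1=11, alpha_2=11/4, alpha_3=15/2, alpha_4=7

obs 1: x=0 → posterior Dirichlet(11, 7/4, 5/2, 5)
obs 2: x=2 → posterior Dirichlet(11, 7/4, 7/2, 5)
obs 3: x=2 → posterior Dirichlet(11, 7/4, 9/2, 5)
obs 4: x=3 → posterior Dirichlet(11, 7/4, 9/2, 6)
obs 5: x=2 → posterior Dirichlet(11, 7/4, 11/2, 6)
obs 6: x=1 → posterior Dirichlet(11, 11/4, 11/2, 6)
obs 7: x=2 → posterior Dirichlet(11, 11/4, 13/2, 6)
obs 8: x=3 → posterior Dirichlet(11, 11/4, 13/2, 7)
obs 9: x=2 → posterior Dirichlet(11, 11/4, 15/2, 7)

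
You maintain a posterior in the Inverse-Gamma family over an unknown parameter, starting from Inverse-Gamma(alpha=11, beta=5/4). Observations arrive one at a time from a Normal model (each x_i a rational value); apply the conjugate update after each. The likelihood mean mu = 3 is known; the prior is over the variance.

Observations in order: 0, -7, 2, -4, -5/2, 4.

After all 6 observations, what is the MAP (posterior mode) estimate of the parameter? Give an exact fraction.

257/40

obs 1: x=0 → posterior Inverse-Gamma(23/2, 23/4)
obs 2: x=-7 → posterior Inverse-Gamma(12, 223/4)
obs 3: x=2 → posterior Inverse-Gamma(25/2, 225/4)
obs 4: x=-4 → posterior Inverse-Gamma(13, 323/4)
obs 5: x=-5/2 → posterior Inverse-Gamma(27/2, 767/8)
obs 6: x=4 → posterior Inverse-Gamma(14, 771/8)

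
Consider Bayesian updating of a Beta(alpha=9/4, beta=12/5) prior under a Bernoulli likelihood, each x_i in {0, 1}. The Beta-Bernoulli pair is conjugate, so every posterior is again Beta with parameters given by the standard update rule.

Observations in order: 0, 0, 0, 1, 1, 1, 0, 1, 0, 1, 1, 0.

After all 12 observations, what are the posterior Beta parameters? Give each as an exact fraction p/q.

alpha=33/4, beta=42/5

obs 1: x=0 → posterior Beta(9/4, 17/5)
obs 2: x=0 → posterior Beta(9/4, 22/5)
obs 3: x=0 → posterior Beta(9/4, 27/5)
obs 4: x=1 → posterior Beta(13/4, 27/5)
obs 5: x=1 → posterior Beta(17/4, 27/5)
obs 6: x=1 → posterior Beta(21/4, 27/5)
obs 7: x=0 → posterior Beta(21/4, 32/5)
obs 8: x=1 → posterior Beta(25/4, 32/5)
obs 9: x=0 → posterior Beta(25/4, 37/5)
obs 10: x=1 → posterior Beta(29/4, 37/5)
obs 11: x=1 → posterior Beta(33/4, 37/5)
obs 12: x=0 → posterior Beta(33/4, 42/5)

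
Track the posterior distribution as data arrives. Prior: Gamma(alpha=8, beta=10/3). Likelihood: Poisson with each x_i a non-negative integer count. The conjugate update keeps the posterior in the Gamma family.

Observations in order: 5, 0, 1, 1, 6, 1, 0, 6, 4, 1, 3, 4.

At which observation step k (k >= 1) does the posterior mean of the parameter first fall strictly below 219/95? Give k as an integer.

obs 1: x=5 → posterior Gamma(13, 13/3)
obs 2: x=0 → posterior Gamma(13, 16/3)
obs 3: x=1 → posterior Gamma(14, 19/3)
obs 4: x=1 → posterior Gamma(15, 22/3)
obs 5: x=6 → posterior Gamma(21, 25/3)
obs 6: x=1 → posterior Gamma(22, 28/3)
obs 7: x=0 → posterior Gamma(22, 31/3)
obs 8: x=6 → posterior Gamma(28, 34/3)
obs 9: x=4 → posterior Gamma(32, 37/3)
obs 10: x=1 → posterior Gamma(33, 40/3)
obs 11: x=3 → posterior Gamma(36, 43/3)
obs 12: x=4 → posterior Gamma(40, 46/3)

k = 3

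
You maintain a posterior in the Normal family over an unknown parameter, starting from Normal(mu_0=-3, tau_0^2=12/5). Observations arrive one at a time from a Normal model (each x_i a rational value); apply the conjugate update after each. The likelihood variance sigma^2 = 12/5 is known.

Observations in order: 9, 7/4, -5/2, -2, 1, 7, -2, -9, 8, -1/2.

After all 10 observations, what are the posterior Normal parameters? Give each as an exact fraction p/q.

mu_0=31/44, tau_0^2=12/55

obs 1: x=9 → posterior Normal(3, 6/5)
obs 2: x=7/4 → posterior Normal(31/12, 4/5)
obs 3: x=-5/2 → posterior Normal(21/16, 3/5)
obs 4: x=-2 → posterior Normal(13/20, 12/25)
obs 5: x=1 → posterior Normal(17/24, 2/5)
obs 6: x=7 → posterior Normal(45/28, 12/35)
obs 7: x=-2 → posterior Normal(37/32, 3/10)
obs 8: x=-9 → posterior Normal(1/36, 4/15)
obs 9: x=8 → posterior Normal(33/40, 6/25)
obs 10: x=-1/2 → posterior Normal(31/44, 12/55)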